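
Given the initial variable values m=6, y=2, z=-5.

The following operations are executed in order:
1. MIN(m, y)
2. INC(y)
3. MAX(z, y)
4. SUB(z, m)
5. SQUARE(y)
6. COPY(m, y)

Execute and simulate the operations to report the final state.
{m: 9, y: 9, z: 1}

Step-by-step execution:
Initial: m=6, y=2, z=-5
After step 1 (MIN(m, y)): m=2, y=2, z=-5
After step 2 (INC(y)): m=2, y=3, z=-5
After step 3 (MAX(z, y)): m=2, y=3, z=3
After step 4 (SUB(z, m)): m=2, y=3, z=1
After step 5 (SQUARE(y)): m=2, y=9, z=1
After step 6 (COPY(m, y)): m=9, y=9, z=1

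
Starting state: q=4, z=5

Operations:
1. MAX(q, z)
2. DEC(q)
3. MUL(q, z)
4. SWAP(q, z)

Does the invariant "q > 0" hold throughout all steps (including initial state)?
Yes

The invariant holds at every step.

State at each step:
Initial: q=4, z=5
After step 1: q=5, z=5
After step 2: q=4, z=5
After step 3: q=20, z=5
After step 4: q=5, z=20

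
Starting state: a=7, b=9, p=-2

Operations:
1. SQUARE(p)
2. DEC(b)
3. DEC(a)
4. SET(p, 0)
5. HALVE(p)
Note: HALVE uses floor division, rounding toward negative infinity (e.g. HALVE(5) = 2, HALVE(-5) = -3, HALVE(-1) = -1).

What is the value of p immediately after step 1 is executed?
p = 4

Tracing p through execution:
Initial: p = -2
After step 1 (SQUARE(p)): p = 4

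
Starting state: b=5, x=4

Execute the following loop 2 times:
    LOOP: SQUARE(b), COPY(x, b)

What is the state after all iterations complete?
b=625, x=625

Iteration trace:
Start: b=5, x=4
After iteration 1: b=25, x=25
After iteration 2: b=625, x=625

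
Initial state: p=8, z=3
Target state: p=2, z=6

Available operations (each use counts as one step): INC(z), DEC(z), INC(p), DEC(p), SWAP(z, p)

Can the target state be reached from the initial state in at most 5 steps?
Yes

Path (4 steps): DEC(z) → DEC(p) → DEC(p) → SWAP(z, p)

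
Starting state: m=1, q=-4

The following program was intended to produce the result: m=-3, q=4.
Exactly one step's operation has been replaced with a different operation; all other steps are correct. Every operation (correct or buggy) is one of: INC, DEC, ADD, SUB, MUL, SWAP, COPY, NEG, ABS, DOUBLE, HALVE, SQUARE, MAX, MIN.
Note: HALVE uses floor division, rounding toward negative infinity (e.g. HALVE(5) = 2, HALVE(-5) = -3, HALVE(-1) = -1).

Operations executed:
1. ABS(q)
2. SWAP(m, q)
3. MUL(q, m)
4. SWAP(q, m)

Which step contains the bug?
Step 3

Trace with buggy code:
Initial: m=1, q=-4
After step 1: m=1, q=4
After step 2: m=4, q=1
After step 3: m=4, q=4
After step 4: m=4, q=4
Actual final m=4, q=4 ≠ expected m=-3, q=4.
Step 3 is the only position where a single-operation replacement can produce the expected result.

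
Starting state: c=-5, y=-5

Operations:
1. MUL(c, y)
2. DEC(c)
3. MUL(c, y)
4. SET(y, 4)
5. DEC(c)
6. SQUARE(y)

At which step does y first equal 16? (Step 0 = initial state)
Step 6

Tracing y:
Initial: y = -5
After step 1: y = -5
After step 2: y = -5
After step 3: y = -5
After step 4: y = 4
After step 5: y = 4
After step 6: y = 16 ← first occurrence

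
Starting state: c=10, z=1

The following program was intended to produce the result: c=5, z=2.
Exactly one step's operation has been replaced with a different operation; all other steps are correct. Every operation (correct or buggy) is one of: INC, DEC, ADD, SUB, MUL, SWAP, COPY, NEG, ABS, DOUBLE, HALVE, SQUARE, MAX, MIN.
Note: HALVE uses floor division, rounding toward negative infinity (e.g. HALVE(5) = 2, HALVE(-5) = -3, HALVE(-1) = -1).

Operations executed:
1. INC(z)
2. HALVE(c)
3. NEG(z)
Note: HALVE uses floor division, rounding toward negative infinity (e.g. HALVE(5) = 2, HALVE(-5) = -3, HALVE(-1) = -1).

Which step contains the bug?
Step 3

Trace with buggy code:
Initial: c=10, z=1
After step 1: c=10, z=2
After step 2: c=5, z=2
After step 3: c=5, z=-2
Actual final c=5, z=-2 ≠ expected c=5, z=2.
Step 3 is the only position where a single-operation replacement can produce the expected result.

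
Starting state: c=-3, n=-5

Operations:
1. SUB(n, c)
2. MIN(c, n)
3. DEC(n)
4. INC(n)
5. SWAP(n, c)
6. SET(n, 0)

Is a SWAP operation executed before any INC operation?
No

First SWAP: step 5
First INC: step 4
Since 5 > 4, INC comes first.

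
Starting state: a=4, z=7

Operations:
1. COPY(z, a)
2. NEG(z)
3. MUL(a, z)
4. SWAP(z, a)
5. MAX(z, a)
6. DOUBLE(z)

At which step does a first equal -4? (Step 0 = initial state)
Step 4

Tracing a:
Initial: a = 4
After step 1: a = 4
After step 2: a = 4
After step 3: a = -16
After step 4: a = -4 ← first occurrence
After step 5: a = -4
After step 6: a = -4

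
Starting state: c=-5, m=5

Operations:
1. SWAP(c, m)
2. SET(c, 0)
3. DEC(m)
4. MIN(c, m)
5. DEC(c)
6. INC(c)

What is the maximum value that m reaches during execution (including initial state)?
5

Values of m at each step:
Initial: m = 5 ← maximum
After step 1: m = -5
After step 2: m = -5
After step 3: m = -6
After step 4: m = -6
After step 5: m = -6
After step 6: m = -6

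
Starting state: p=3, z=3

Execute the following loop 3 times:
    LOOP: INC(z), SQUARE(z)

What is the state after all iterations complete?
p=3, z=84100

Iteration trace:
Start: p=3, z=3
After iteration 1: p=3, z=16
After iteration 2: p=3, z=289
After iteration 3: p=3, z=84100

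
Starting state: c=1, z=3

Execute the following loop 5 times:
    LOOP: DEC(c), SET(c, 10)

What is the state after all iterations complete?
c=10, z=3

Iteration trace:
Start: c=1, z=3
After iteration 1: c=10, z=3
After iteration 2: c=10, z=3
After iteration 3: c=10, z=3
After iteration 4: c=10, z=3
After iteration 5: c=10, z=3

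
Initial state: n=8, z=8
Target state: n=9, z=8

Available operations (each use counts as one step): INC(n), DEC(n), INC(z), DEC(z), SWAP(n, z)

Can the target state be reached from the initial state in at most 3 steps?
Yes

Path (1 step): INC(n)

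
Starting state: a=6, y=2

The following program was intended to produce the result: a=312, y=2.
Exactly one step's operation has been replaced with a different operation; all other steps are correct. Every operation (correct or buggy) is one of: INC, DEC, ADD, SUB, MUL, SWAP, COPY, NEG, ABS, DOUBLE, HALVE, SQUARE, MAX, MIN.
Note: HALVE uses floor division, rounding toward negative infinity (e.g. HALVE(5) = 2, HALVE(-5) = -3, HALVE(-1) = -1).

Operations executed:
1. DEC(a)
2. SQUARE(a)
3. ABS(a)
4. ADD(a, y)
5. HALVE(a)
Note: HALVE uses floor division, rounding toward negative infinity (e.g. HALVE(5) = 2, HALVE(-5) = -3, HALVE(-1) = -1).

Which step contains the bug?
Step 4

Trace with buggy code:
Initial: a=6, y=2
After step 1: a=5, y=2
After step 2: a=25, y=2
After step 3: a=25, y=2
After step 4: a=27, y=2
After step 5: a=13, y=2
Actual final a=13, y=2 ≠ expected a=312, y=2.
Step 4 is the only position where a single-operation replacement can produce the expected result.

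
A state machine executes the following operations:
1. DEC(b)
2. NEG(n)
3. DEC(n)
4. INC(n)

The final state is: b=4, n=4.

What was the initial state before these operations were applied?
b=5, n=-4

Working backwards:
Final state: b=4, n=4
Before step 4 (INC(n)): b=4, n=3
Before step 3 (DEC(n)): b=4, n=4
Before step 2 (NEG(n)): b=4, n=-4
Before step 1 (DEC(b)): b=5, n=-4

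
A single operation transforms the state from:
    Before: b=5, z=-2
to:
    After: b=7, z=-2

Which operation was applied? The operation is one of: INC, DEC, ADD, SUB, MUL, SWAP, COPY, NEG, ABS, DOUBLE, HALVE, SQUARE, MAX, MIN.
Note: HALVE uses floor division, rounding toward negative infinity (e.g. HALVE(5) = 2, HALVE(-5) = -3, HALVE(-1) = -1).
SUB(b, z)

Analyzing the change:
Before: b=5, z=-2
After: b=7, z=-2
Variable b changed from 5 to 7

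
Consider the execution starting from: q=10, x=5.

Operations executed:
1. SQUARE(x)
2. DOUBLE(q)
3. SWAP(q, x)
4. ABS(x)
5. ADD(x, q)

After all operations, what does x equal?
x = 45

Tracing execution:
Step 1: SQUARE(x) → x = 25
Step 2: DOUBLE(q) → x = 25
Step 3: SWAP(q, x) → x = 20
Step 4: ABS(x) → x = 20
Step 5: ADD(x, q) → x = 45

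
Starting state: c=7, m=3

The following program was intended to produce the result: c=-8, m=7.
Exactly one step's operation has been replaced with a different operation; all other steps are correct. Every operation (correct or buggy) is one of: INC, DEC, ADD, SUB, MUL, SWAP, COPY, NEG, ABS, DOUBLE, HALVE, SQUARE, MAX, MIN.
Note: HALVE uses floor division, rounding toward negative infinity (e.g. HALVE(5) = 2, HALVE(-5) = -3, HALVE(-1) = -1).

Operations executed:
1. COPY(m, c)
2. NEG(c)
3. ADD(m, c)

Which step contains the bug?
Step 3

Trace with buggy code:
Initial: c=7, m=3
After step 1: c=7, m=7
After step 2: c=-7, m=7
After step 3: c=-7, m=0
Actual final c=-7, m=0 ≠ expected c=-8, m=7.
Step 3 is the only position where a single-operation replacement can produce the expected result.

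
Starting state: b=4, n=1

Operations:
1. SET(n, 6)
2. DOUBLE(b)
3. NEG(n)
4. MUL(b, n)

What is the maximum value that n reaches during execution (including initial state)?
6

Values of n at each step:
Initial: n = 1
After step 1: n = 6 ← maximum
After step 2: n = 6
After step 3: n = -6
After step 4: n = -6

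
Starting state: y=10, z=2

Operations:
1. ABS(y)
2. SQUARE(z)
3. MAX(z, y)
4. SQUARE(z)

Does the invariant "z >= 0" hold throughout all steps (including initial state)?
Yes

The invariant holds at every step.

State at each step:
Initial: y=10, z=2
After step 1: y=10, z=2
After step 2: y=10, z=4
After step 3: y=10, z=10
After step 4: y=10, z=100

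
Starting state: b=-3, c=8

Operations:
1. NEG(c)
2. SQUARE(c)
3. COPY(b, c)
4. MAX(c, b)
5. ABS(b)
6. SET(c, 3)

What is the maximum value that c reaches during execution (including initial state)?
64

Values of c at each step:
Initial: c = 8
After step 1: c = -8
After step 2: c = 64 ← maximum
After step 3: c = 64
After step 4: c = 64
After step 5: c = 64
After step 6: c = 3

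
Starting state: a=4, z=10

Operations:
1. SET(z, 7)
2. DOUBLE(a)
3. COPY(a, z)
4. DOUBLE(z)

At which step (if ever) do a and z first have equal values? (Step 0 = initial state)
Step 3

a and z first become equal after step 3.

Comparing values at each step:
Initial: a=4, z=10
After step 1: a=4, z=7
After step 2: a=8, z=7
After step 3: a=7, z=7 ← equal!
After step 4: a=7, z=14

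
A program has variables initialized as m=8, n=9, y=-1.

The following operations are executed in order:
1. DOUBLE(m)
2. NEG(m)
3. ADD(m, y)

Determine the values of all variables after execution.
{m: -17, n: 9, y: -1}

Step-by-step execution:
Initial: m=8, n=9, y=-1
After step 1 (DOUBLE(m)): m=16, n=9, y=-1
After step 2 (NEG(m)): m=-16, n=9, y=-1
After step 3 (ADD(m, y)): m=-17, n=9, y=-1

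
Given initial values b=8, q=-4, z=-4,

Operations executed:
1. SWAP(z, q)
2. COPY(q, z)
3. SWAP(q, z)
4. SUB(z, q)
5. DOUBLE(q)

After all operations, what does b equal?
b = 8

Tracing execution:
Step 1: SWAP(z, q) → b = 8
Step 2: COPY(q, z) → b = 8
Step 3: SWAP(q, z) → b = 8
Step 4: SUB(z, q) → b = 8
Step 5: DOUBLE(q) → b = 8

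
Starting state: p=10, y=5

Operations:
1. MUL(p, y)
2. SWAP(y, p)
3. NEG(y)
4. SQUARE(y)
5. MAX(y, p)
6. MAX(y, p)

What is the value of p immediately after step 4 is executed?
p = 5

Tracing p through execution:
Initial: p = 10
After step 1 (MUL(p, y)): p = 50
After step 2 (SWAP(y, p)): p = 5
After step 3 (NEG(y)): p = 5
After step 4 (SQUARE(y)): p = 5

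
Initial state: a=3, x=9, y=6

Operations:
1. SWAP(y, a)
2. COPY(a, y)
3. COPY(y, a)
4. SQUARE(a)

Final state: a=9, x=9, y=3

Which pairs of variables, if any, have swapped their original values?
None

Comparing initial and final values:
a: 3 → 9
x: 9 → 9
y: 6 → 3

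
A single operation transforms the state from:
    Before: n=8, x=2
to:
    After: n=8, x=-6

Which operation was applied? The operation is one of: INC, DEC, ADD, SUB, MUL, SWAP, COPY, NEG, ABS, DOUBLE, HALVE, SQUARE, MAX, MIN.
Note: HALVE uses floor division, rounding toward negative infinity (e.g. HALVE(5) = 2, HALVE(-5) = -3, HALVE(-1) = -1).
SUB(x, n)

Analyzing the change:
Before: n=8, x=2
After: n=8, x=-6
Variable x changed from 2 to -6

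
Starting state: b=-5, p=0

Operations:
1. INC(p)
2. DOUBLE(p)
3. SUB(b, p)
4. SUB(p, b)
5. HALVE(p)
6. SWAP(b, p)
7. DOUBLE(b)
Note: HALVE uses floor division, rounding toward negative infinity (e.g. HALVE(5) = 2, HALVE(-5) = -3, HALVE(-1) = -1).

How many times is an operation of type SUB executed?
2

Counting SUB operations:
Step 3: SUB(b, p) ← SUB
Step 4: SUB(p, b) ← SUB
Total: 2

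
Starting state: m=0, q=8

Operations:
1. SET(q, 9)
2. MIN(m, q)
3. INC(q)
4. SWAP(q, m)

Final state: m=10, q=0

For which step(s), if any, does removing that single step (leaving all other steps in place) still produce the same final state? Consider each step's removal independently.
Step(s) 2

Testing removal of each single step:
Without step 1: final = m=9, q=0 (different)
Without step 2: final = m=10, q=0 (same)
Without step 3: final = m=9, q=0 (different)
Without step 4: final = m=0, q=10 (different)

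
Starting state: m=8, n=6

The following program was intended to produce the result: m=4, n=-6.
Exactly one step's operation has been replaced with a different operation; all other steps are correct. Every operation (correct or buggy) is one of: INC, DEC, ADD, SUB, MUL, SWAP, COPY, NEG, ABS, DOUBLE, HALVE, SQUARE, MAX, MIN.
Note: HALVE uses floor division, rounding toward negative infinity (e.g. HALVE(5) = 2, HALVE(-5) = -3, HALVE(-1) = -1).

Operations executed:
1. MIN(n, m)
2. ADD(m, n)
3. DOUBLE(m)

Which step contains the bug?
Step 1

Trace with buggy code:
Initial: m=8, n=6
After step 1: m=8, n=6
After step 2: m=14, n=6
After step 3: m=28, n=6
Actual final m=28, n=6 ≠ expected m=4, n=-6.
Step 1 is the only position where a single-operation replacement can produce the expected result.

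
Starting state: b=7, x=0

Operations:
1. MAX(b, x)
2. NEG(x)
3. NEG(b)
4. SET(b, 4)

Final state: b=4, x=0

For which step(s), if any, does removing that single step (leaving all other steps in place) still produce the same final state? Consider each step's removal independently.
Step(s) 1, 2, 3

Testing removal of each single step:
Without step 1: final = b=4, x=0 (same)
Without step 2: final = b=4, x=0 (same)
Without step 3: final = b=4, x=0 (same)
Without step 4: final = b=-7, x=0 (different)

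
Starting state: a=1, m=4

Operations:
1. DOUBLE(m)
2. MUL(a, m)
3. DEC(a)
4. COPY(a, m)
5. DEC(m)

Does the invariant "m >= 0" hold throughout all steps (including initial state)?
Yes

The invariant holds at every step.

State at each step:
Initial: a=1, m=4
After step 1: a=1, m=8
After step 2: a=8, m=8
After step 3: a=7, m=8
After step 4: a=8, m=8
After step 5: a=8, m=7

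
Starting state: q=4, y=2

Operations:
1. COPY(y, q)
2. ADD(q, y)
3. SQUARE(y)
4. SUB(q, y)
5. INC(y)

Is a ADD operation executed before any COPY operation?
No

First ADD: step 2
First COPY: step 1
Since 2 > 1, COPY comes first.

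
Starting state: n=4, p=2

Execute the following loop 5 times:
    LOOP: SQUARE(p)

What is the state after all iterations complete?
n=4, p=4294967296

Iteration trace:
Start: n=4, p=2
After iteration 1: n=4, p=4
After iteration 2: n=4, p=16
After iteration 3: n=4, p=256
After iteration 4: n=4, p=65536
After iteration 5: n=4, p=4294967296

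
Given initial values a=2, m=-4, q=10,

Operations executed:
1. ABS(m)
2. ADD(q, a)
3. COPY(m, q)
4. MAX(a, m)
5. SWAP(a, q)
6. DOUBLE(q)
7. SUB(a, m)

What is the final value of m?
m = 12

Tracing execution:
Step 1: ABS(m) → m = 4
Step 2: ADD(q, a) → m = 4
Step 3: COPY(m, q) → m = 12
Step 4: MAX(a, m) → m = 12
Step 5: SWAP(a, q) → m = 12
Step 6: DOUBLE(q) → m = 12
Step 7: SUB(a, m) → m = 12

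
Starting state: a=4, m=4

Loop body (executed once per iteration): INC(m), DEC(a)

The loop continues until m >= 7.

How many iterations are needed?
3

Tracing iterations:
Initial: a=4, m=4
After iteration 1: a=3, m=5
After iteration 2: a=2, m=6
After iteration 3: a=1, m=7
m >= 7 now holds, so the loop exits after 3 iterations.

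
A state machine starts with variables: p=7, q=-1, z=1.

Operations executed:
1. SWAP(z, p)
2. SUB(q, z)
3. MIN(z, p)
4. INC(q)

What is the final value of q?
q = -7

Tracing execution:
Step 1: SWAP(z, p) → q = -1
Step 2: SUB(q, z) → q = -8
Step 3: MIN(z, p) → q = -8
Step 4: INC(q) → q = -7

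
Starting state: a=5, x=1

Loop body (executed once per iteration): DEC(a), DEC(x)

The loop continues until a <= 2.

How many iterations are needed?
3

Tracing iterations:
Initial: a=5, x=1
After iteration 1: a=4, x=0
After iteration 2: a=3, x=-1
After iteration 3: a=2, x=-2
a <= 2 now holds, so the loop exits after 3 iterations.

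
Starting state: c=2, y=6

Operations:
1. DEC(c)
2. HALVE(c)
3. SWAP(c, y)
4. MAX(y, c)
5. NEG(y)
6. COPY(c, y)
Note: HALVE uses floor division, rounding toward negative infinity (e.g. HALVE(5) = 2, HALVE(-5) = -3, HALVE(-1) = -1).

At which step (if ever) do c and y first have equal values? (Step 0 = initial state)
Step 4

c and y first become equal after step 4.

Comparing values at each step:
Initial: c=2, y=6
After step 1: c=1, y=6
After step 2: c=0, y=6
After step 3: c=6, y=0
After step 4: c=6, y=6 ← equal!
After step 5: c=6, y=-6
After step 6: c=-6, y=-6 ← equal!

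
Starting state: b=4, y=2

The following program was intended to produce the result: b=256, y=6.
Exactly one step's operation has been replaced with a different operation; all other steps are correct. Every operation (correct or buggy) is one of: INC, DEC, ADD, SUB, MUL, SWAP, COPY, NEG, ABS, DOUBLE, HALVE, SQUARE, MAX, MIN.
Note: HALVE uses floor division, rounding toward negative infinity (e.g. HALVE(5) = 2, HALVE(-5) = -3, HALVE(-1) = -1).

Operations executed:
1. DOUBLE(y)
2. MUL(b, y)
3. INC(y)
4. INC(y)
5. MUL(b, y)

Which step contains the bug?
Step 5

Trace with buggy code:
Initial: b=4, y=2
After step 1: b=4, y=4
After step 2: b=16, y=4
After step 3: b=16, y=5
After step 4: b=16, y=6
After step 5: b=96, y=6
Actual final b=96, y=6 ≠ expected b=256, y=6.
Step 5 is the only position where a single-operation replacement can produce the expected result.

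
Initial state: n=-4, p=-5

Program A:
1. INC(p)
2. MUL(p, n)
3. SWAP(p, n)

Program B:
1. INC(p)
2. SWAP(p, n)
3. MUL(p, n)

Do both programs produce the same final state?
No

Program A final state: n=16, p=-4
Program B final state: n=-4, p=16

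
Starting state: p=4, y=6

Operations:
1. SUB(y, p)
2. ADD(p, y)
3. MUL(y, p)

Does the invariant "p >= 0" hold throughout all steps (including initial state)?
Yes

The invariant holds at every step.

State at each step:
Initial: p=4, y=6
After step 1: p=4, y=2
After step 2: p=6, y=2
After step 3: p=6, y=12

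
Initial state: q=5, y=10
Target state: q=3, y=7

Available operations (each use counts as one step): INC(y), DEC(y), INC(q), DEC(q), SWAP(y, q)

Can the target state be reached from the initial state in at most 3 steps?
No

The target state cannot be reached within 3 steps.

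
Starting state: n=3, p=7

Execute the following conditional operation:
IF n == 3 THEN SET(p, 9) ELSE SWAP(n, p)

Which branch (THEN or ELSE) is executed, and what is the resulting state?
Branch: THEN, Final state: n=3, p=9

Evaluating condition: n == 3
n = 3
Condition is True, so THEN branch executes
After SET(p, 9): n=3, p=9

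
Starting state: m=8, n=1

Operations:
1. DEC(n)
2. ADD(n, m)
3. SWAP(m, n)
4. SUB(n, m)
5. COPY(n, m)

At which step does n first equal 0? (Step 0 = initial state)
Step 1

Tracing n:
Initial: n = 1
After step 1: n = 0 ← first occurrence
After step 2: n = 8
After step 3: n = 8
After step 4: n = 0
After step 5: n = 8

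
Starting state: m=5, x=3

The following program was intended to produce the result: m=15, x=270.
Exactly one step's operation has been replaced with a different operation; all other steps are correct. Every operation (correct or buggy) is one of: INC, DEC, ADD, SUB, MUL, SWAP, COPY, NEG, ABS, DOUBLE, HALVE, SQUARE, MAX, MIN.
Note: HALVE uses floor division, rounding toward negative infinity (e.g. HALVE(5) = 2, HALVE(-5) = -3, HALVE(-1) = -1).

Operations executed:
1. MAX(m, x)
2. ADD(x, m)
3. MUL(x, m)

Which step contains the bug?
Step 1

Trace with buggy code:
Initial: m=5, x=3
After step 1: m=5, x=3
After step 2: m=5, x=8
After step 3: m=5, x=40
Actual final m=5, x=40 ≠ expected m=15, x=270.
Step 1 is the only position where a single-operation replacement can produce the expected result.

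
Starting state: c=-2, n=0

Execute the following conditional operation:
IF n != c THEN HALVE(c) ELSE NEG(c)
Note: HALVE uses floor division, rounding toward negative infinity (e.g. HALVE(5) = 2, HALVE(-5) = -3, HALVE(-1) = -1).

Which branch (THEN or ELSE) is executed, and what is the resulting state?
Branch: THEN, Final state: c=-1, n=0

Evaluating condition: n != c
n = 0, c = -2
Condition is True, so THEN branch executes
After HALVE(c): c=-1, n=0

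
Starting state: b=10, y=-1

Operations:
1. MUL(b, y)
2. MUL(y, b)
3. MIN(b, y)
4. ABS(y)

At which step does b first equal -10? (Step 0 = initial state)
Step 1

Tracing b:
Initial: b = 10
After step 1: b = -10 ← first occurrence
After step 2: b = -10
After step 3: b = -10
After step 4: b = -10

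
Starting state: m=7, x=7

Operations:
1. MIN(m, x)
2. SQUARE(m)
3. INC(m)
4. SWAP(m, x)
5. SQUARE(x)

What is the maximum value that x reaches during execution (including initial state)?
2500

Values of x at each step:
Initial: x = 7
After step 1: x = 7
After step 2: x = 7
After step 3: x = 7
After step 4: x = 50
After step 5: x = 2500 ← maximum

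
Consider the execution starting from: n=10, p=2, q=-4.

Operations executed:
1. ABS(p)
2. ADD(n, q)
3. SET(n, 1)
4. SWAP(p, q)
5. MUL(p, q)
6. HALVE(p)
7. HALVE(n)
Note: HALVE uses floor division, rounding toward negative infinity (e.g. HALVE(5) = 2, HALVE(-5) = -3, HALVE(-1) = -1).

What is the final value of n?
n = 0

Tracing execution:
Step 1: ABS(p) → n = 10
Step 2: ADD(n, q) → n = 6
Step 3: SET(n, 1) → n = 1
Step 4: SWAP(p, q) → n = 1
Step 5: MUL(p, q) → n = 1
Step 6: HALVE(p) → n = 1
Step 7: HALVE(n) → n = 0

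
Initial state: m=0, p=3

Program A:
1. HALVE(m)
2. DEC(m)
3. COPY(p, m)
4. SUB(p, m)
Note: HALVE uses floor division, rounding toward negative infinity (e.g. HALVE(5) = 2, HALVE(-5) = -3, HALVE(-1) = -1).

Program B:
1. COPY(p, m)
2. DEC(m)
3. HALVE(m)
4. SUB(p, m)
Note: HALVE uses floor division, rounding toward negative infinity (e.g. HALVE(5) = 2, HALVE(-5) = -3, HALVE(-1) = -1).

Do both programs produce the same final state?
No

Program A final state: m=-1, p=0
Program B final state: m=-1, p=1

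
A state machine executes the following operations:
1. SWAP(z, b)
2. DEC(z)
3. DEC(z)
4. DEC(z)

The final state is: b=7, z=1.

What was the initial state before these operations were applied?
b=4, z=7

Working backwards:
Final state: b=7, z=1
Before step 4 (DEC(z)): b=7, z=2
Before step 3 (DEC(z)): b=7, z=3
Before step 2 (DEC(z)): b=7, z=4
Before step 1 (SWAP(z, b)): b=4, z=7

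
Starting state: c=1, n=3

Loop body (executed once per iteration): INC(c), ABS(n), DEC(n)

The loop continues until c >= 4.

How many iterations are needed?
3

Tracing iterations:
Initial: c=1, n=3
After iteration 1: c=2, n=2
After iteration 2: c=3, n=1
After iteration 3: c=4, n=0
c >= 4 now holds, so the loop exits after 3 iterations.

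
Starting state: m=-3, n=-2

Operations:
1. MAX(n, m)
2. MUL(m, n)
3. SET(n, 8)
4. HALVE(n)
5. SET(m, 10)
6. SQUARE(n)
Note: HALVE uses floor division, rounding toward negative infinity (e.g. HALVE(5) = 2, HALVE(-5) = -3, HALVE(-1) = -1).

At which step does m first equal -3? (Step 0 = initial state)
Step 0

Tracing m:
Initial: m = -3 ← first occurrence
After step 1: m = -3
After step 2: m = 6
After step 3: m = 6
After step 4: m = 6
After step 5: m = 10
After step 6: m = 10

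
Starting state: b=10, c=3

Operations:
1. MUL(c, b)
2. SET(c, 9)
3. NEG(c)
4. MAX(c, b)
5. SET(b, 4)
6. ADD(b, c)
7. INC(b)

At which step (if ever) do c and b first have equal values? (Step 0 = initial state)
Step 4

c and b first become equal after step 4.

Comparing values at each step:
Initial: c=3, b=10
After step 1: c=30, b=10
After step 2: c=9, b=10
After step 3: c=-9, b=10
After step 4: c=10, b=10 ← equal!
After step 5: c=10, b=4
After step 6: c=10, b=14
After step 7: c=10, b=15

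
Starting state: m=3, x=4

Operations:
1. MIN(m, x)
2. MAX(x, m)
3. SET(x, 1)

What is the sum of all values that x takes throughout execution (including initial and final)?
13

Values of x at each step:
Initial: x = 4
After step 1: x = 4
After step 2: x = 4
After step 3: x = 1
Sum = 4 + 4 + 4 + 1 = 13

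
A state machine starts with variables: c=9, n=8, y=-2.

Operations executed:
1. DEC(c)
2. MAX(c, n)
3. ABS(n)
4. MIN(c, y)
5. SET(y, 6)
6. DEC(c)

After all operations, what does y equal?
y = 6

Tracing execution:
Step 1: DEC(c) → y = -2
Step 2: MAX(c, n) → y = -2
Step 3: ABS(n) → y = -2
Step 4: MIN(c, y) → y = -2
Step 5: SET(y, 6) → y = 6
Step 6: DEC(c) → y = 6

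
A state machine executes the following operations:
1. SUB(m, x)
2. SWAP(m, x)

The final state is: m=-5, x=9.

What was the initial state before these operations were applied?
m=4, x=-5

Working backwards:
Final state: m=-5, x=9
Before step 2 (SWAP(m, x)): m=9, x=-5
Before step 1 (SUB(m, x)): m=4, x=-5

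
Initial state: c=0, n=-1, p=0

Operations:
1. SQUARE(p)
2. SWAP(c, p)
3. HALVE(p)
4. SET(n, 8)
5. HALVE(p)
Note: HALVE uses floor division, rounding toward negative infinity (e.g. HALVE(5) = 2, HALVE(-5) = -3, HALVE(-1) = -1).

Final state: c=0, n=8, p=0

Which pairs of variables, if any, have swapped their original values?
None

Comparing initial and final values:
n: -1 → 8
c: 0 → 0
p: 0 → 0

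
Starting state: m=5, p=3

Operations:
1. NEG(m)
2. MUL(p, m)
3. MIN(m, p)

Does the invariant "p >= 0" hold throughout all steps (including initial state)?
No, violated after step 2

The invariant is violated after step 2.

State at each step:
Initial: m=5, p=3
After step 1: m=-5, p=3
After step 2: m=-5, p=-15
After step 3: m=-15, p=-15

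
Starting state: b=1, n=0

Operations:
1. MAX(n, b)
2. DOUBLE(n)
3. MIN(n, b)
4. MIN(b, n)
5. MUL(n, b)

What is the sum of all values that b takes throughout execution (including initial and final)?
6

Values of b at each step:
Initial: b = 1
After step 1: b = 1
After step 2: b = 1
After step 3: b = 1
After step 4: b = 1
After step 5: b = 1
Sum = 1 + 1 + 1 + 1 + 1 + 1 = 6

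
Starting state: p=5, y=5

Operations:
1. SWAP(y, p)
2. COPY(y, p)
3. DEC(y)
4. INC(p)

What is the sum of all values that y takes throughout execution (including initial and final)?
23

Values of y at each step:
Initial: y = 5
After step 1: y = 5
After step 2: y = 5
After step 3: y = 4
After step 4: y = 4
Sum = 5 + 5 + 5 + 4 + 4 = 23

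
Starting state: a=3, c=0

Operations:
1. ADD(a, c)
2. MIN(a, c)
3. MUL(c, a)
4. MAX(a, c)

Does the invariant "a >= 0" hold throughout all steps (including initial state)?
Yes

The invariant holds at every step.

State at each step:
Initial: a=3, c=0
After step 1: a=3, c=0
After step 2: a=0, c=0
After step 3: a=0, c=0
After step 4: a=0, c=0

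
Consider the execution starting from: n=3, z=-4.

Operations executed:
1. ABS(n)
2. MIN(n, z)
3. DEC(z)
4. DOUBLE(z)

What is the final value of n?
n = -4

Tracing execution:
Step 1: ABS(n) → n = 3
Step 2: MIN(n, z) → n = -4
Step 3: DEC(z) → n = -4
Step 4: DOUBLE(z) → n = -4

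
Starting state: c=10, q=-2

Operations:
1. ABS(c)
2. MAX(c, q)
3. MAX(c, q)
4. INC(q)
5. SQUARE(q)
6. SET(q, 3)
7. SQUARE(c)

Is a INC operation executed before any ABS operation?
No

First INC: step 4
First ABS: step 1
Since 4 > 1, ABS comes first.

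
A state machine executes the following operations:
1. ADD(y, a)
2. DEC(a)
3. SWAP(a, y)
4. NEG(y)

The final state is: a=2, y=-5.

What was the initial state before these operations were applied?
a=6, y=-4

Working backwards:
Final state: a=2, y=-5
Before step 4 (NEG(y)): a=2, y=5
Before step 3 (SWAP(a, y)): a=5, y=2
Before step 2 (DEC(a)): a=6, y=2
Before step 1 (ADD(y, a)): a=6, y=-4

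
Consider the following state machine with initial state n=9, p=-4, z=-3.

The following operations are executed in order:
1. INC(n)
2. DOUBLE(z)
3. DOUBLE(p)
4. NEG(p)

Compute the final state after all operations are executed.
{n: 10, p: 8, z: -6}

Step-by-step execution:
Initial: n=9, p=-4, z=-3
After step 1 (INC(n)): n=10, p=-4, z=-3
After step 2 (DOUBLE(z)): n=10, p=-4, z=-6
After step 3 (DOUBLE(p)): n=10, p=-8, z=-6
After step 4 (NEG(p)): n=10, p=8, z=-6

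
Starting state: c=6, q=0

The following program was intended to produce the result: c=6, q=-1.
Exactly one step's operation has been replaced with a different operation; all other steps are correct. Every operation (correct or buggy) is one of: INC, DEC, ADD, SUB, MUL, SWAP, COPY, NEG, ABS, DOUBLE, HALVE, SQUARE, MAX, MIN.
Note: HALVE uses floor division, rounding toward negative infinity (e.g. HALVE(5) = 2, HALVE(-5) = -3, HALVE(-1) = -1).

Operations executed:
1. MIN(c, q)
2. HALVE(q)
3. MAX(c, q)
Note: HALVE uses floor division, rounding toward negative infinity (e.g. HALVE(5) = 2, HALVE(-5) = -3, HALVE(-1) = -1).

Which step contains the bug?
Step 1

Trace with buggy code:
Initial: c=6, q=0
After step 1: c=0, q=0
After step 2: c=0, q=0
After step 3: c=0, q=0
Actual final c=0, q=0 ≠ expected c=6, q=-1.
Step 1 is the only position where a single-operation replacement can produce the expected result.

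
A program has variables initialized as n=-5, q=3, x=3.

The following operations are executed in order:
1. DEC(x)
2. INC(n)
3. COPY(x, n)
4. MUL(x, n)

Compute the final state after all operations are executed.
{n: -4, q: 3, x: 16}

Step-by-step execution:
Initial: n=-5, q=3, x=3
After step 1 (DEC(x)): n=-5, q=3, x=2
After step 2 (INC(n)): n=-4, q=3, x=2
After step 3 (COPY(x, n)): n=-4, q=3, x=-4
After step 4 (MUL(x, n)): n=-4, q=3, x=16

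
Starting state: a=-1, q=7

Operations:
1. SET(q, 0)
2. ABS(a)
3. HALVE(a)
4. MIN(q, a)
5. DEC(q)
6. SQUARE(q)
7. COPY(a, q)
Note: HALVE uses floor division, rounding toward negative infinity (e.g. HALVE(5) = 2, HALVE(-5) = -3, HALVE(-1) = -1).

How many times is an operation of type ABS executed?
1

Counting ABS operations:
Step 2: ABS(a) ← ABS
Total: 1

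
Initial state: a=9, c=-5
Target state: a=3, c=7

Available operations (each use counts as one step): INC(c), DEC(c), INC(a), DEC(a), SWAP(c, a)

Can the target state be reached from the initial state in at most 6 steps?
No

The target state cannot be reached within 6 steps.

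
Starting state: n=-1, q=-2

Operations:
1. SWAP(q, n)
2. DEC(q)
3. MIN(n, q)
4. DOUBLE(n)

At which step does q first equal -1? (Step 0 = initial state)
Step 1

Tracing q:
Initial: q = -2
After step 1: q = -1 ← first occurrence
After step 2: q = -2
After step 3: q = -2
After step 4: q = -2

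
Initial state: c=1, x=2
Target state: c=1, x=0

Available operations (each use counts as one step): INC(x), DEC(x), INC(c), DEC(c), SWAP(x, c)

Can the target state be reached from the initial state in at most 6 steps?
Yes

Path (2 steps): DEC(x) → DEC(x)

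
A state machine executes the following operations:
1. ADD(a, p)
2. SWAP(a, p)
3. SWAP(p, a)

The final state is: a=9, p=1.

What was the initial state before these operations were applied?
a=8, p=1

Working backwards:
Final state: a=9, p=1
Before step 3 (SWAP(p, a)): a=1, p=9
Before step 2 (SWAP(a, p)): a=9, p=1
Before step 1 (ADD(a, p)): a=8, p=1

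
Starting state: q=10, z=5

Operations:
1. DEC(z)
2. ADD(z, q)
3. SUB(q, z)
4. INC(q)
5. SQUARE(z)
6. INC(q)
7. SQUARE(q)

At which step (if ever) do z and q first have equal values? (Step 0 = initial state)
Never

z and q never become equal during execution.

Comparing values at each step:
Initial: z=5, q=10
After step 1: z=4, q=10
After step 2: z=14, q=10
After step 3: z=14, q=-4
After step 4: z=14, q=-3
After step 5: z=196, q=-3
After step 6: z=196, q=-2
After step 7: z=196, q=4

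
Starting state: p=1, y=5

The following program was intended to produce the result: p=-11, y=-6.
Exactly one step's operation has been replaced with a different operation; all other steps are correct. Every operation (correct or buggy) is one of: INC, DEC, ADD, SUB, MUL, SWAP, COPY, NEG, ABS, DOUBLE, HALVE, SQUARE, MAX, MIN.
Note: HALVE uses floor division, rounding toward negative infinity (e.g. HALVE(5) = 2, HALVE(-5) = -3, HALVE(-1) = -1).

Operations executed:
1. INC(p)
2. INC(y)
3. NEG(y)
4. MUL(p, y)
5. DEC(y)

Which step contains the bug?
Step 5

Trace with buggy code:
Initial: p=1, y=5
After step 1: p=2, y=5
After step 2: p=2, y=6
After step 3: p=2, y=-6
After step 4: p=-12, y=-6
After step 5: p=-12, y=-7
Actual final p=-12, y=-7 ≠ expected p=-11, y=-6.
Step 5 is the only position where a single-operation replacement can produce the expected result.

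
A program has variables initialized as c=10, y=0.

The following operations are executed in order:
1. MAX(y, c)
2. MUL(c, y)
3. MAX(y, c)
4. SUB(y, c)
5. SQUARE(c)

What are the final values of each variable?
{c: 10000, y: 0}

Step-by-step execution:
Initial: c=10, y=0
After step 1 (MAX(y, c)): c=10, y=10
After step 2 (MUL(c, y)): c=100, y=10
After step 3 (MAX(y, c)): c=100, y=100
After step 4 (SUB(y, c)): c=100, y=0
After step 5 (SQUARE(c)): c=10000, y=0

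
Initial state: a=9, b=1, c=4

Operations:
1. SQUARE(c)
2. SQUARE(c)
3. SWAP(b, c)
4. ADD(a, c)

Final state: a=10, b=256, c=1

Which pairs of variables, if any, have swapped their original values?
None

Comparing initial and final values:
c: 4 → 1
b: 1 → 256
a: 9 → 10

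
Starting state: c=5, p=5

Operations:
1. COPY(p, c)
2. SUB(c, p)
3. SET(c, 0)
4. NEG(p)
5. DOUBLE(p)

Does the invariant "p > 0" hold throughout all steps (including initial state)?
No, violated after step 4

The invariant is violated after step 4.

State at each step:
Initial: c=5, p=5
After step 1: c=5, p=5
After step 2: c=0, p=5
After step 3: c=0, p=5
After step 4: c=0, p=-5
After step 5: c=0, p=-10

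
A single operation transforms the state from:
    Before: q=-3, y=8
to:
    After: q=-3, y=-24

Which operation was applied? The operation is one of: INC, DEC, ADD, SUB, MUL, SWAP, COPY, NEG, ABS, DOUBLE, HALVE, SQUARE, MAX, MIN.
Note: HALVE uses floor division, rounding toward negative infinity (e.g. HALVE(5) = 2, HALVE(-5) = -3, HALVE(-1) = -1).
MUL(y, q)

Analyzing the change:
Before: q=-3, y=8
After: q=-3, y=-24
Variable y changed from 8 to -24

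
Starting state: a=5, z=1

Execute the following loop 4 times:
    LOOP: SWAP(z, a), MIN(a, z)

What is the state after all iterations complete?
a=1, z=1

Iteration trace:
Start: a=5, z=1
After iteration 1: a=1, z=5
After iteration 2: a=1, z=1
After iteration 3: a=1, z=1
After iteration 4: a=1, z=1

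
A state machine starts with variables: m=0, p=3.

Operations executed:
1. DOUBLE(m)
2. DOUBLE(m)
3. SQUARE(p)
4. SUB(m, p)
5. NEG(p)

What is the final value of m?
m = -9

Tracing execution:
Step 1: DOUBLE(m) → m = 0
Step 2: DOUBLE(m) → m = 0
Step 3: SQUARE(p) → m = 0
Step 4: SUB(m, p) → m = -9
Step 5: NEG(p) → m = -9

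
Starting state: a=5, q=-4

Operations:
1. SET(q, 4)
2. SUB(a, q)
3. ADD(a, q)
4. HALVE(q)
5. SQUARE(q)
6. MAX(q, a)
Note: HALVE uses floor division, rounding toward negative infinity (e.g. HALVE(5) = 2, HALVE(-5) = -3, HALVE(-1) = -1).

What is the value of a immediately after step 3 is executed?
a = 5

Tracing a through execution:
Initial: a = 5
After step 1 (SET(q, 4)): a = 5
After step 2 (SUB(a, q)): a = 1
After step 3 (ADD(a, q)): a = 5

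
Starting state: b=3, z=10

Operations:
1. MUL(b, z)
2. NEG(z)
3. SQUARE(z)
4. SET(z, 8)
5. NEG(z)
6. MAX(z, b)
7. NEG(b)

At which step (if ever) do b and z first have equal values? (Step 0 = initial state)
Step 6

b and z first become equal after step 6.

Comparing values at each step:
Initial: b=3, z=10
After step 1: b=30, z=10
After step 2: b=30, z=-10
After step 3: b=30, z=100
After step 4: b=30, z=8
After step 5: b=30, z=-8
After step 6: b=30, z=30 ← equal!
After step 7: b=-30, z=30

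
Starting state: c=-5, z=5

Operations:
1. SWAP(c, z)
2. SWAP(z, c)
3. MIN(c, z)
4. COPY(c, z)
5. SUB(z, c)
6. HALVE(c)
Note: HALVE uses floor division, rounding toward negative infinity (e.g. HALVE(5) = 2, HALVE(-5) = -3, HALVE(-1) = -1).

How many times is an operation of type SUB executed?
1

Counting SUB operations:
Step 5: SUB(z, c) ← SUB
Total: 1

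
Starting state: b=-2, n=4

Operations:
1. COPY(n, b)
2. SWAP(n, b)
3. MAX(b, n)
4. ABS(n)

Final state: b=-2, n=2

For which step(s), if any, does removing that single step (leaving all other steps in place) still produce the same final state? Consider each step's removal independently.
Step(s) 2, 3

Testing removal of each single step:
Without step 1: final = b=4, n=2 (different)
Without step 2: final = b=-2, n=2 (same)
Without step 3: final = b=-2, n=2 (same)
Without step 4: final = b=-2, n=-2 (different)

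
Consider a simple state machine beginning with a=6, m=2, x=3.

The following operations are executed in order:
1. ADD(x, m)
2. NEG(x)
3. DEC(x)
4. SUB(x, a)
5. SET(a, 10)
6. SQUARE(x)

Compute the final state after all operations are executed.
{a: 10, m: 2, x: 144}

Step-by-step execution:
Initial: a=6, m=2, x=3
After step 1 (ADD(x, m)): a=6, m=2, x=5
After step 2 (NEG(x)): a=6, m=2, x=-5
After step 3 (DEC(x)): a=6, m=2, x=-6
After step 4 (SUB(x, a)): a=6, m=2, x=-12
After step 5 (SET(a, 10)): a=10, m=2, x=-12
After step 6 (SQUARE(x)): a=10, m=2, x=144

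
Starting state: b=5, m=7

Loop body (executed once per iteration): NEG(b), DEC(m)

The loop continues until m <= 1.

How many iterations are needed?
6

Tracing iterations:
Initial: b=5, m=7
After iteration 1: b=-5, m=6
After iteration 2: b=5, m=5
After iteration 3: b=-5, m=4
After iteration 4: b=5, m=3
After iteration 5: b=-5, m=2
After iteration 6: b=5, m=1
m <= 1 now holds, so the loop exits after 6 iterations.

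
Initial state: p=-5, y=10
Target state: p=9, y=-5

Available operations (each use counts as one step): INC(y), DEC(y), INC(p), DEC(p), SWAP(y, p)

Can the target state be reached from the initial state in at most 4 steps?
Yes

Path (2 steps): DEC(y) → SWAP(y, p)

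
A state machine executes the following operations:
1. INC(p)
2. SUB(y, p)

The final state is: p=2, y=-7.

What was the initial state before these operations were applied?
p=1, y=-5

Working backwards:
Final state: p=2, y=-7
Before step 2 (SUB(y, p)): p=2, y=-5
Before step 1 (INC(p)): p=1, y=-5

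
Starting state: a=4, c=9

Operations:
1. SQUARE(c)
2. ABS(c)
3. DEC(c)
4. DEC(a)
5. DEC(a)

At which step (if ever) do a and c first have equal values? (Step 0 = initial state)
Never

a and c never become equal during execution.

Comparing values at each step:
Initial: a=4, c=9
After step 1: a=4, c=81
After step 2: a=4, c=81
After step 3: a=4, c=80
After step 4: a=3, c=80
After step 5: a=2, c=80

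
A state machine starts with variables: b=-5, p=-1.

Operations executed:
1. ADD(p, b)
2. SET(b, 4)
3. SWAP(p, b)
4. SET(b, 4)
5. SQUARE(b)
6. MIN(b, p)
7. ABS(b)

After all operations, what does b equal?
b = 4

Tracing execution:
Step 1: ADD(p, b) → b = -5
Step 2: SET(b, 4) → b = 4
Step 3: SWAP(p, b) → b = -6
Step 4: SET(b, 4) → b = 4
Step 5: SQUARE(b) → b = 16
Step 6: MIN(b, p) → b = 4
Step 7: ABS(b) → b = 4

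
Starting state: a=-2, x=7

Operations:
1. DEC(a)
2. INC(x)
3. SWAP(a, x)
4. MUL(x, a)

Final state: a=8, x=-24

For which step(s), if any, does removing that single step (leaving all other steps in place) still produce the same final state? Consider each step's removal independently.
None - removing any single step changes the final result

Testing removal of each single step:
Without step 1: final = a=8, x=-16 (different)
Without step 2: final = a=7, x=-21 (different)
Without step 3: final = a=-3, x=-24 (different)
Without step 4: final = a=8, x=-3 (different)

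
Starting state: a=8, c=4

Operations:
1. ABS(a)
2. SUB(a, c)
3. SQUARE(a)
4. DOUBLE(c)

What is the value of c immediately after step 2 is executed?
c = 4

Tracing c through execution:
Initial: c = 4
After step 1 (ABS(a)): c = 4
After step 2 (SUB(a, c)): c = 4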